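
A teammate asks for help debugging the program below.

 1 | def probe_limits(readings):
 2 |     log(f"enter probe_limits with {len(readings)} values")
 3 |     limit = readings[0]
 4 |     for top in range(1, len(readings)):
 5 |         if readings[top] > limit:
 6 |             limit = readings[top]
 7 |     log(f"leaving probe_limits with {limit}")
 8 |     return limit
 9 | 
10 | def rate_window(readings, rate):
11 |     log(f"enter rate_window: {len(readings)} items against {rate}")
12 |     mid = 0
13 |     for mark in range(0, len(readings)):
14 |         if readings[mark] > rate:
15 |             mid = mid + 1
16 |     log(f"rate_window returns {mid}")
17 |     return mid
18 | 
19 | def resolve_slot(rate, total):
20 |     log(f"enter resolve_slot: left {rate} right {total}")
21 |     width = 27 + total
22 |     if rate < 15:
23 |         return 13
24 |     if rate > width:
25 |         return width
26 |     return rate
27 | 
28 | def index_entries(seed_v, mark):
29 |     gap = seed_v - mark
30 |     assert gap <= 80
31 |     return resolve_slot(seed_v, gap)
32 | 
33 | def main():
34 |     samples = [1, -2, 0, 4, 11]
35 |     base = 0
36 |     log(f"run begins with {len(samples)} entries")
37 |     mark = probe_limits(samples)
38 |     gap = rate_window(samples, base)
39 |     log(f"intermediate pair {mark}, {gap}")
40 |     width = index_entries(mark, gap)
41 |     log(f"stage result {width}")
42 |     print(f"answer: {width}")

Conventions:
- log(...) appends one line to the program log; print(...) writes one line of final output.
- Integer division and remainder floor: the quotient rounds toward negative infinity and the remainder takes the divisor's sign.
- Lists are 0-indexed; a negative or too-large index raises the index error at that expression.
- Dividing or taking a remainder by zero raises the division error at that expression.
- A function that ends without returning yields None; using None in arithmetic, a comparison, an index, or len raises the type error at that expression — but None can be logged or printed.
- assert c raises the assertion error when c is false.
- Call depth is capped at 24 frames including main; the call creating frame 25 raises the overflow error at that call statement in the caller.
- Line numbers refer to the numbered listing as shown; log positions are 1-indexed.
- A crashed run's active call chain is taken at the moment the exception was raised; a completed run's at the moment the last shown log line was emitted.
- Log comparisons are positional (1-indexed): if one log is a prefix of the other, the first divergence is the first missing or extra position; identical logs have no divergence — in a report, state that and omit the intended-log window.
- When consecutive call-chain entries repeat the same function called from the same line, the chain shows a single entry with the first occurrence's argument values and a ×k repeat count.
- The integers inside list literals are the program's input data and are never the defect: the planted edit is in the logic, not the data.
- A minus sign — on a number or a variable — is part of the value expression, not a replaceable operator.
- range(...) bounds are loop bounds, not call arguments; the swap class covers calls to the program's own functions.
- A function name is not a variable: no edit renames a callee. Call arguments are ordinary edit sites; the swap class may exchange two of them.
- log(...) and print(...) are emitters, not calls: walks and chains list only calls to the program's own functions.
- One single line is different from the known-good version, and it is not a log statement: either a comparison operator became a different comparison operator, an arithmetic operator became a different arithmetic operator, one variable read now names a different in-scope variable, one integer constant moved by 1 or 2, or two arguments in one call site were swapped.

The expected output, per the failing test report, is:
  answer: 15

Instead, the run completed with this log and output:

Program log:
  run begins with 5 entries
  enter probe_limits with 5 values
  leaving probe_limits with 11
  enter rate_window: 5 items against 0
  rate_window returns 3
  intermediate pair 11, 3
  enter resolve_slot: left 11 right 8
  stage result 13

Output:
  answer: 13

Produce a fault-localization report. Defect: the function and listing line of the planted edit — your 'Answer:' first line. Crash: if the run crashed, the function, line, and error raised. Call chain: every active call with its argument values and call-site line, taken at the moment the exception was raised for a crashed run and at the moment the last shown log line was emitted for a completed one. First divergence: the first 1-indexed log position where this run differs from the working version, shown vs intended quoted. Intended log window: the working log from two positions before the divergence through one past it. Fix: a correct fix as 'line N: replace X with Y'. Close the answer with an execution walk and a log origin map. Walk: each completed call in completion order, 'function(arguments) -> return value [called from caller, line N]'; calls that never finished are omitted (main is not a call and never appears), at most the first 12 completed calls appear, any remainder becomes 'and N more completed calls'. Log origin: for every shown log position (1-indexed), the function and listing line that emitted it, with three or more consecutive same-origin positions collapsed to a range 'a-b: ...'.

Answer: the defect is in resolve_slot at line 23.
Core observation: The log first diverges at position 8: the faulty run prints 'stage result 13' where the working version prints 'stage result 15'.
Call chain: main.
First divergence: at position 8 the run shows 'stage result 13' where the working version logs 'stage result 15'.
Intended log window:
  6: intermediate pair 11, 3
  7: enter resolve_slot: left 11 right 8
  8: stage result 15
Execution walk:
  probe_limits([1, -2, 0, 4, 11]) -> 11  [called from main, line 37]
  rate_window([1, -2, 0, 4, 11], 0) -> 3  [called from main, line 38]
  resolve_slot(11, 8) -> 13  [called from index_entries, line 31]
  index_entries(11, 3) -> 13  [called from main, line 40]
Log origins:
  1: from main, line 36
  2: from probe_limits, line 2
  3: from probe_limits, line 7
  4: from rate_window, line 11
  5: from rate_window, line 16
  6: from main, line 39
  7: from resolve_slot, line 20
  8: from main, line 41
A correct fix: line 23: replace `13` with `15`.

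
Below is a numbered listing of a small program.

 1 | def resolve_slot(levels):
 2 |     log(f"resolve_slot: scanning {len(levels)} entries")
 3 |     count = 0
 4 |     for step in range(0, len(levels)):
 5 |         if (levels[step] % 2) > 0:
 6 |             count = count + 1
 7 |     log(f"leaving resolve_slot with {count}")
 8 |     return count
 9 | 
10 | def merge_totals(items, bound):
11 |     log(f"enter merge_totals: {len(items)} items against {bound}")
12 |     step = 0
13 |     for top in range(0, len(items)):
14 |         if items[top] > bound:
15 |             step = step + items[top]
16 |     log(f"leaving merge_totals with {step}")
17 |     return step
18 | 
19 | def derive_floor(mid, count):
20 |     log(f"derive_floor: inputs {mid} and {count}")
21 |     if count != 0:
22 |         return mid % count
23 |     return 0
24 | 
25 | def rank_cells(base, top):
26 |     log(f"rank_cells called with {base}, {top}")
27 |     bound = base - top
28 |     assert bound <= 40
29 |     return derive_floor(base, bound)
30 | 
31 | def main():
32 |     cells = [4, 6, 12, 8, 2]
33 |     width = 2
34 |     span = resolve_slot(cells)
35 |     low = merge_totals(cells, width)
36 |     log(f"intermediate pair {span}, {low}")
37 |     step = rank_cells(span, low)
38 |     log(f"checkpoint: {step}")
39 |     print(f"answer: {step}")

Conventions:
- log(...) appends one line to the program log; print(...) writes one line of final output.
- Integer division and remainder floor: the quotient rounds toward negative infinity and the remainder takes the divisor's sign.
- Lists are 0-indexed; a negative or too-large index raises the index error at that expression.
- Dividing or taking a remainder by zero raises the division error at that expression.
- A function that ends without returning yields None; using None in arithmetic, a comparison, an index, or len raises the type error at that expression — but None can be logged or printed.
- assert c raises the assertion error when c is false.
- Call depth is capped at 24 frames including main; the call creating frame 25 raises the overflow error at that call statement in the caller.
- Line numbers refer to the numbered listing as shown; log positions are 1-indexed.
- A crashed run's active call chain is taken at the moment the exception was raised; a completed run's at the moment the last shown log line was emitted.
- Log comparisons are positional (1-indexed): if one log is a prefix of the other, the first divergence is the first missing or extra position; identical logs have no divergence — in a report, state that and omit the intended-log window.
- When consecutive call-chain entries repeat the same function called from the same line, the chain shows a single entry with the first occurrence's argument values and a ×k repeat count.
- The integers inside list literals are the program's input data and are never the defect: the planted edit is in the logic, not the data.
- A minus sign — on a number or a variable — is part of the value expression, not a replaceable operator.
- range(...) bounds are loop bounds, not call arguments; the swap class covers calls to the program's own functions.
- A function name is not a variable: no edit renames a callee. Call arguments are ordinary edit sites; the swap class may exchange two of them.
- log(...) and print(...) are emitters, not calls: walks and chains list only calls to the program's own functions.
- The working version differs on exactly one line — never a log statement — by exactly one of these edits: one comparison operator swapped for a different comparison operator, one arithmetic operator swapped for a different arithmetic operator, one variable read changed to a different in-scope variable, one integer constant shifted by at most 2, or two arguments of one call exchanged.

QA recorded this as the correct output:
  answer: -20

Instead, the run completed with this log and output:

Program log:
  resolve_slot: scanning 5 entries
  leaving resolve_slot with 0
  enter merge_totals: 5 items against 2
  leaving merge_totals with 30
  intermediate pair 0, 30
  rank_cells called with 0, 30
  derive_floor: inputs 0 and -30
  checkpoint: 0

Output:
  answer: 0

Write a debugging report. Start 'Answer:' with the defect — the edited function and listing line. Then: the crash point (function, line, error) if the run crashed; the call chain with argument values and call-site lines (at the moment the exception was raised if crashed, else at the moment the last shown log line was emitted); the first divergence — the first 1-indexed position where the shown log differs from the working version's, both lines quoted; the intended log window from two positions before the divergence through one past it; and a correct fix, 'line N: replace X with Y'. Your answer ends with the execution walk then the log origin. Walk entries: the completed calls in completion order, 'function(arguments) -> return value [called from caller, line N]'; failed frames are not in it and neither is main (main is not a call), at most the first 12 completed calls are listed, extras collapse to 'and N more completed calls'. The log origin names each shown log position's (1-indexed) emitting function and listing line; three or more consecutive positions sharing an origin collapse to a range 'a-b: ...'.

Answer: the defect is in resolve_slot at line 5.
Key fact: Position 2 is the first bad log line: 'leaving resolve_slot with 0' should read 'leaving resolve_slot with 5'.
Call chain: main.
First divergence: at position 2 the run shows 'leaving resolve_slot with 0' where the working version logs 'leaving resolve_slot with 5'.
Intended log window:
  1: resolve_slot: scanning 5 entries
  2: leaving resolve_slot with 5
  3: enter merge_totals: 5 items against 2
Execution walk:
  resolve_slot([4, 6, 12, 8, 2]) -> 0  [called from main, line 34]
  merge_totals([4, 6, 12, 8, 2], 2) -> 30  [called from main, line 35]
  derive_floor(0, -30) -> 0  [called from rank_cells, line 29]
  rank_cells(0, 30) -> 0  [called from main, line 37]
Log origins:
  1 — resolve_slot, line 2
  2 — resolve_slot, line 7
  3 — merge_totals, line 11
  4 — merge_totals, line 16
  5 — main, line 36
  6 — rank_cells, line 26
  7 — derive_floor, line 20
  8 — main, line 38
A correct fix: line 5: replace `>` with `==`.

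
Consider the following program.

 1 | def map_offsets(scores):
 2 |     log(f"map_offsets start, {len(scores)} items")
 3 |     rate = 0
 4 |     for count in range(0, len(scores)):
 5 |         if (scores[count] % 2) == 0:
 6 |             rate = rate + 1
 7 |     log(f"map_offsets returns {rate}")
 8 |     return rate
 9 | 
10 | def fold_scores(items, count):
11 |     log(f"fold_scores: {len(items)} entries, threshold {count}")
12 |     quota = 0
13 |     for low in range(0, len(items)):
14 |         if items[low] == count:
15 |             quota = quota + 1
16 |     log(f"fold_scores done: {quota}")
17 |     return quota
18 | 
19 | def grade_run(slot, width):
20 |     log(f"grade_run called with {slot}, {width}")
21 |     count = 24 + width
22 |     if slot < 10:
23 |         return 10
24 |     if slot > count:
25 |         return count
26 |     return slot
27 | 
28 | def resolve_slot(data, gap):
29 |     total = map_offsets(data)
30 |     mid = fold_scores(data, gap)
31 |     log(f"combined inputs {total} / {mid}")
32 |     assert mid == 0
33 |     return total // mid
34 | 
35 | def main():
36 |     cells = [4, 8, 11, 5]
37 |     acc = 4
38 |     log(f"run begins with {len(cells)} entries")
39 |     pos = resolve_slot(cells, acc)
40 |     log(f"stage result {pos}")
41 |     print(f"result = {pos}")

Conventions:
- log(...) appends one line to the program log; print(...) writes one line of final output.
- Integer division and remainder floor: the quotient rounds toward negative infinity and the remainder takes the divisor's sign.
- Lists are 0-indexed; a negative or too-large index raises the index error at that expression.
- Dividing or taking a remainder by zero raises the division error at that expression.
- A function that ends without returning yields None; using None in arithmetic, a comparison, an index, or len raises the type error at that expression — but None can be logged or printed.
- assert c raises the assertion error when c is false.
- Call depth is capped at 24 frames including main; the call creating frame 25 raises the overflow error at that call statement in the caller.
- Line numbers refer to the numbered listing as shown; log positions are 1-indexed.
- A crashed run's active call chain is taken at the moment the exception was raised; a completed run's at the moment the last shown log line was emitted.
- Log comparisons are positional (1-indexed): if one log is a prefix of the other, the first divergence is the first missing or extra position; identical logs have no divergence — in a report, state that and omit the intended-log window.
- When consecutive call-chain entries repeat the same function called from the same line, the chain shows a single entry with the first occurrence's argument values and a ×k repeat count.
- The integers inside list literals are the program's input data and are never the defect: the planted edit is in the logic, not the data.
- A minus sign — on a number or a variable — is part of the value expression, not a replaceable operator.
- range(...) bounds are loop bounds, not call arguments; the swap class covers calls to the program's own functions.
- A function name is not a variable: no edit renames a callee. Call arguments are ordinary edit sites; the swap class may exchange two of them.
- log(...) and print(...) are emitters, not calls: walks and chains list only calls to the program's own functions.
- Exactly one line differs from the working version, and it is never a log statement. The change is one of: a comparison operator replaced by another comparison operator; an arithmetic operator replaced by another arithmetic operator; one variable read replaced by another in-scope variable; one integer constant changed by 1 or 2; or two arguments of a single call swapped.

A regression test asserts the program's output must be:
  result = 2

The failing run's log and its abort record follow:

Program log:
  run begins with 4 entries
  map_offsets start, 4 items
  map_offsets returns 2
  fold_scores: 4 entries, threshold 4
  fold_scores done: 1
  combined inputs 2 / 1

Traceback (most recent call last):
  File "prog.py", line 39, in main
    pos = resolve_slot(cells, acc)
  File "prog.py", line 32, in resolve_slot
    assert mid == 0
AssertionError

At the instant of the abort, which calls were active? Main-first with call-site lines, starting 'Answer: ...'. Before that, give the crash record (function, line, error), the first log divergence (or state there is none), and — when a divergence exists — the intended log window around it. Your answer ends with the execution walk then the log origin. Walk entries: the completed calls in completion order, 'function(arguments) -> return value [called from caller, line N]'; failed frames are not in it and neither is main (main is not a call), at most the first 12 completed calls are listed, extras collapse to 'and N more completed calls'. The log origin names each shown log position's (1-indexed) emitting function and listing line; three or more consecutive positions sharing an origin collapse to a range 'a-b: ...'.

Answer: main -> resolve_slot (called at line 39).
Key fact: The shown log is a 6-line prefix of the intended one, whose next entry is 'stage result 2'.
Crash: resolve_slot, line 32, AssertionError.
First divergence: position 7 — the faulty run's log ends after 6 lines; the working version continues with 'stage result 2'.
Intended log window:
  5: fold_scores done: 1
  6: combined inputs 2 / 1
  7: stage result 2
Execution walk:
  map_offsets([4, 8, 11, 5]) -> 2  [called from resolve_slot, line 29]
  fold_scores([4, 8, 11, 5], 4) -> 1  [called from resolve_slot, line 30]
Origin of each log line:
  1 — main, line 38
  2 — map_offsets, line 2
  3 — map_offsets, line 7
  4 — fold_scores, line 11
  5 — fold_scores, line 16
  6 — resolve_slot, line 31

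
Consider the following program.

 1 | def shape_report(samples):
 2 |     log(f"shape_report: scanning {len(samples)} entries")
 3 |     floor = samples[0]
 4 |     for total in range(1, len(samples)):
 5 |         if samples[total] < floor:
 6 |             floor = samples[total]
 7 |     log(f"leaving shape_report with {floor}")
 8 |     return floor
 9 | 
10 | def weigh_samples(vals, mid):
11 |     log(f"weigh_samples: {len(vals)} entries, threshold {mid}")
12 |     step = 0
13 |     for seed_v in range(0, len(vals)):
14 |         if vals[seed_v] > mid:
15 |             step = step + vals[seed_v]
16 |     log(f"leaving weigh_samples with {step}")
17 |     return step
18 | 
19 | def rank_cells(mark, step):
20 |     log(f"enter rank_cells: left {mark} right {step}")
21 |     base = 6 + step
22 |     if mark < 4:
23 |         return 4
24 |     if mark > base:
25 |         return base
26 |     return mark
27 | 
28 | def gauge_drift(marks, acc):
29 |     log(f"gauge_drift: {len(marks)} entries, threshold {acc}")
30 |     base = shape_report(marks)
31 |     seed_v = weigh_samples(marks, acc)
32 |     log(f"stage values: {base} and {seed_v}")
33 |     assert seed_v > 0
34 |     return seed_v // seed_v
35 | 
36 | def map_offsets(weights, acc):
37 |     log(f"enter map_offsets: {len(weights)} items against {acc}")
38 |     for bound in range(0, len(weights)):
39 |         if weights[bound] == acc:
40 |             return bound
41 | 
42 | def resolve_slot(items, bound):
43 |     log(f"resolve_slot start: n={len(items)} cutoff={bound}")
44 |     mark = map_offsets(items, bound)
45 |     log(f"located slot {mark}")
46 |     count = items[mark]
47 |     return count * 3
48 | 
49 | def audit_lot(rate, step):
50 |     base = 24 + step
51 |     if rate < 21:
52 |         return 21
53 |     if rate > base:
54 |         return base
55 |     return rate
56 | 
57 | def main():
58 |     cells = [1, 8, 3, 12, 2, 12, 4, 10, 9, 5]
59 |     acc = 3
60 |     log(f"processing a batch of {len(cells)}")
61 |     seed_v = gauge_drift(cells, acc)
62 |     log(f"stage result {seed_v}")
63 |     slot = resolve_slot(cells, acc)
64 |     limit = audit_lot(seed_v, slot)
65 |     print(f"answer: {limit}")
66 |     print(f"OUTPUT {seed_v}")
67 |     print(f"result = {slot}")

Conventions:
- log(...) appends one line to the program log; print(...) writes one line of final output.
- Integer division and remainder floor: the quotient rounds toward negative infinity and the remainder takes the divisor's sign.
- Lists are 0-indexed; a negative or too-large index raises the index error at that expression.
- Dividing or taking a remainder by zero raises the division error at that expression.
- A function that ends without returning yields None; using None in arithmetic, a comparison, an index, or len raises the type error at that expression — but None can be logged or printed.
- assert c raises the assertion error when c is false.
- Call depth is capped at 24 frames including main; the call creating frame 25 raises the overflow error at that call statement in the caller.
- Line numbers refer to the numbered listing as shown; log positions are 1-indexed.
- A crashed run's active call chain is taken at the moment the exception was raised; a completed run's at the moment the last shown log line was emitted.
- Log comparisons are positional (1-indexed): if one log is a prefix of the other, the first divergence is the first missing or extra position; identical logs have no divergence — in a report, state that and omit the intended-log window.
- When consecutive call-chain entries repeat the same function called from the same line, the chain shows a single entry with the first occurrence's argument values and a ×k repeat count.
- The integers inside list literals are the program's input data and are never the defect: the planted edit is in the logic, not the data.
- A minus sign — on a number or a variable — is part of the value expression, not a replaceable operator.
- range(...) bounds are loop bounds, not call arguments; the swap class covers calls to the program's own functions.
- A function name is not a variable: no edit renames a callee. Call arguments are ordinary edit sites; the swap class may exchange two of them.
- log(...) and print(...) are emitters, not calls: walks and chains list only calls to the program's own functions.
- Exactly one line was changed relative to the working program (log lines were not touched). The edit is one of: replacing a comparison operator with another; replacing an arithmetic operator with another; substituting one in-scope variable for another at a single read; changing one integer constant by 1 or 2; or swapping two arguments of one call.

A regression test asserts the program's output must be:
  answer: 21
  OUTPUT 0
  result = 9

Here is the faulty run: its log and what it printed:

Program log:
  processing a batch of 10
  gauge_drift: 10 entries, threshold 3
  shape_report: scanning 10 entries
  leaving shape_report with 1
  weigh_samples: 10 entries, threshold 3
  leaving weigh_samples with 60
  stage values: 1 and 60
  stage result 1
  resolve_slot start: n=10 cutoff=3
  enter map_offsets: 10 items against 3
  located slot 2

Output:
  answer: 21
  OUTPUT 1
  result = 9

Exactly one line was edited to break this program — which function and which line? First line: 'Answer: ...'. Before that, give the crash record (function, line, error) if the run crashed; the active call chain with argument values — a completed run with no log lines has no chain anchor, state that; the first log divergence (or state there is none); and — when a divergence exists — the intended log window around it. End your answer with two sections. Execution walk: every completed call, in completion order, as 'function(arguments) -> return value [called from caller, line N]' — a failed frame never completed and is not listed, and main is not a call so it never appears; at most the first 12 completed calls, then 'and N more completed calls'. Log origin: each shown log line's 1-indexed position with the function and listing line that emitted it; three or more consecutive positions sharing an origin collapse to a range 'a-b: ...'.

Answer: the defect is in gauge_drift at line 34.
Key fact: At log position 8 the runs split — shown 'stage result 1', but the working version logs 'stage result 0'.
Call chain: main -> resolve_slot([1, 8, 3, 12, 2, 12, 4, 10, 9, 5], 3) (called at line 63).
First divergence: position 8 — the shown line 'stage result 1' should read 'stage result 0'.
Intended log window:
  6: leaving weigh_samples with 60
  7: stage values: 1 and 60
  8: stage result 0
  9: resolve_slot start: n=10 cutoff=3
Execution walk:
  shape_report([1, 8, 3, 12, 2, 12, 4, 10, 9, 5]) -> 1  [called from gauge_drift, line 30]
  weigh_samples([1, 8, 3, 12, 2, 12, 4, 10, 9, 5], 3) -> 60  [called from gauge_drift, line 31]
  gauge_drift([1, 8, 3, 12, 2, 12, 4, 10, 9, 5], 3) -> 1  [called from main, line 61]
  map_offsets([1, 8, 3, 12, 2, 12, 4, 10, 9, 5], 3) -> 2  [called from resolve_slot, line 44]
  resolve_slot([1, 8, 3, 12, 2, 12, 4, 10, 9, 5], 3) -> 9  [called from main, line 63]
  audit_lot(1, 9) -> 21  [called from main, line 64]
Origin of each log line:
  1: from main, line 60
  2: from gauge_drift, line 29
  3: from shape_report, line 2
  4: from shape_report, line 7
  5: from weigh_samples, line 11
  6: from weigh_samples, line 16
  7: from gauge_drift, line 32
  8: from main, line 62
  9: from resolve_slot, line 43
  10: from map_offsets, line 37
  11: from resolve_slot, line 45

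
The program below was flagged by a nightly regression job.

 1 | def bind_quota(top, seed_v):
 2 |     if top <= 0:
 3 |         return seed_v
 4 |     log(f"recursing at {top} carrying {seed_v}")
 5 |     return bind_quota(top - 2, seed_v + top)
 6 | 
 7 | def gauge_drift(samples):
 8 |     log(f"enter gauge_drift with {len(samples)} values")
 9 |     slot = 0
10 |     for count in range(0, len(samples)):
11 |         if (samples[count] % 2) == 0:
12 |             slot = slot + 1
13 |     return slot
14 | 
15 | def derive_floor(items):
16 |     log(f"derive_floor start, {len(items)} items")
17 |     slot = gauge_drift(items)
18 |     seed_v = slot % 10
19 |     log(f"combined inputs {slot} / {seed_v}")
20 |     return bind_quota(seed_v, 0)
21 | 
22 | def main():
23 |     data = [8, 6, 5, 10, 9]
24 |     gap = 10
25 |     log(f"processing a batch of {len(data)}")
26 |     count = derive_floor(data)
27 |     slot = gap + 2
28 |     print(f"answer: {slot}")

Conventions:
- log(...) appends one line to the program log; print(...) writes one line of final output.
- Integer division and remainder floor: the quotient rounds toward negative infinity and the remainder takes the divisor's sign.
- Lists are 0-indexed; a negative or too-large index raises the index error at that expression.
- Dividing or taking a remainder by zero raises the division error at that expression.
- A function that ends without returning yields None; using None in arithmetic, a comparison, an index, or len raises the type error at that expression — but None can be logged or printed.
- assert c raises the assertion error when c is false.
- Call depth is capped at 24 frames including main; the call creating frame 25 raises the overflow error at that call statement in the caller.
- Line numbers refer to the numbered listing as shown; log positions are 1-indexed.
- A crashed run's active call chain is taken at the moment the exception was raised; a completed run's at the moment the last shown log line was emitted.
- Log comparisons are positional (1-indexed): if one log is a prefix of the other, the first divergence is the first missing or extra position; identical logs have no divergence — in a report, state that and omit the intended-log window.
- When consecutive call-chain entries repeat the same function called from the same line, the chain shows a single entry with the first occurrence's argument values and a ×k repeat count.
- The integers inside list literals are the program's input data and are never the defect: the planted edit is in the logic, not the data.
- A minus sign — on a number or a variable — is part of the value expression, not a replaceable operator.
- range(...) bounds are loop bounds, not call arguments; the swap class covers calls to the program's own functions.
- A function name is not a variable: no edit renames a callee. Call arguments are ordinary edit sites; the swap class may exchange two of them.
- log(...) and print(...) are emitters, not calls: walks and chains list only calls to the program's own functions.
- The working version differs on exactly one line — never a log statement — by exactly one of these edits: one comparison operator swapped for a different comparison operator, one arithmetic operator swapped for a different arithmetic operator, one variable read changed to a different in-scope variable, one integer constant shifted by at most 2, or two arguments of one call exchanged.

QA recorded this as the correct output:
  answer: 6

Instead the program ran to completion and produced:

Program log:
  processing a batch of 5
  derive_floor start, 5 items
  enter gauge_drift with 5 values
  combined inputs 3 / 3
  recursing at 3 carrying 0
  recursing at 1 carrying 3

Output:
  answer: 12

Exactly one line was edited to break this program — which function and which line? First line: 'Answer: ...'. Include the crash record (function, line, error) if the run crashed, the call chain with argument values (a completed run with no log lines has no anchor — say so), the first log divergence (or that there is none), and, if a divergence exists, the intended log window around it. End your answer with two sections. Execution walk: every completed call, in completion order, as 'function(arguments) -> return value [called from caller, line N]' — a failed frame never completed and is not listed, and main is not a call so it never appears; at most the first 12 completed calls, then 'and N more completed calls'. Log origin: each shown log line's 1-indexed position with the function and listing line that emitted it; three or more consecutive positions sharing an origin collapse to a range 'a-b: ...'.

Answer: the defect is in main at line 27.
Core observation: No log line changed; the fault shows up purely in the output.
Call chain: main -> derive_floor([8, 6, 5, 10, 9]) (called at line 26) -> bind_quota(3, 0) (called at line 20) -> bind_quota(1, 3) (called at line 5).
First divergence: none (the log streams are identical).
Execution walk:
  gauge_drift([8, 6, 5, 10, 9]) -> 3  [called from derive_floor, line 17]
  bind_quota(-1, 4) -> 4  [called from bind_quota, line 5]
  bind_quota(1, 3) -> 4  [called from bind_quota, line 5]
  bind_quota(3, 0) -> 4  [called from derive_floor, line 20]
  derive_floor([8, 6, 5, 10, 9]) -> 4  [called from main, line 26]
Origin of each log line:
  1: from main, line 25
  2: from derive_floor, line 16
  3: from gauge_drift, line 8
  4: from derive_floor, line 19
  5: from bind_quota, line 4
  6: from bind_quota, line 4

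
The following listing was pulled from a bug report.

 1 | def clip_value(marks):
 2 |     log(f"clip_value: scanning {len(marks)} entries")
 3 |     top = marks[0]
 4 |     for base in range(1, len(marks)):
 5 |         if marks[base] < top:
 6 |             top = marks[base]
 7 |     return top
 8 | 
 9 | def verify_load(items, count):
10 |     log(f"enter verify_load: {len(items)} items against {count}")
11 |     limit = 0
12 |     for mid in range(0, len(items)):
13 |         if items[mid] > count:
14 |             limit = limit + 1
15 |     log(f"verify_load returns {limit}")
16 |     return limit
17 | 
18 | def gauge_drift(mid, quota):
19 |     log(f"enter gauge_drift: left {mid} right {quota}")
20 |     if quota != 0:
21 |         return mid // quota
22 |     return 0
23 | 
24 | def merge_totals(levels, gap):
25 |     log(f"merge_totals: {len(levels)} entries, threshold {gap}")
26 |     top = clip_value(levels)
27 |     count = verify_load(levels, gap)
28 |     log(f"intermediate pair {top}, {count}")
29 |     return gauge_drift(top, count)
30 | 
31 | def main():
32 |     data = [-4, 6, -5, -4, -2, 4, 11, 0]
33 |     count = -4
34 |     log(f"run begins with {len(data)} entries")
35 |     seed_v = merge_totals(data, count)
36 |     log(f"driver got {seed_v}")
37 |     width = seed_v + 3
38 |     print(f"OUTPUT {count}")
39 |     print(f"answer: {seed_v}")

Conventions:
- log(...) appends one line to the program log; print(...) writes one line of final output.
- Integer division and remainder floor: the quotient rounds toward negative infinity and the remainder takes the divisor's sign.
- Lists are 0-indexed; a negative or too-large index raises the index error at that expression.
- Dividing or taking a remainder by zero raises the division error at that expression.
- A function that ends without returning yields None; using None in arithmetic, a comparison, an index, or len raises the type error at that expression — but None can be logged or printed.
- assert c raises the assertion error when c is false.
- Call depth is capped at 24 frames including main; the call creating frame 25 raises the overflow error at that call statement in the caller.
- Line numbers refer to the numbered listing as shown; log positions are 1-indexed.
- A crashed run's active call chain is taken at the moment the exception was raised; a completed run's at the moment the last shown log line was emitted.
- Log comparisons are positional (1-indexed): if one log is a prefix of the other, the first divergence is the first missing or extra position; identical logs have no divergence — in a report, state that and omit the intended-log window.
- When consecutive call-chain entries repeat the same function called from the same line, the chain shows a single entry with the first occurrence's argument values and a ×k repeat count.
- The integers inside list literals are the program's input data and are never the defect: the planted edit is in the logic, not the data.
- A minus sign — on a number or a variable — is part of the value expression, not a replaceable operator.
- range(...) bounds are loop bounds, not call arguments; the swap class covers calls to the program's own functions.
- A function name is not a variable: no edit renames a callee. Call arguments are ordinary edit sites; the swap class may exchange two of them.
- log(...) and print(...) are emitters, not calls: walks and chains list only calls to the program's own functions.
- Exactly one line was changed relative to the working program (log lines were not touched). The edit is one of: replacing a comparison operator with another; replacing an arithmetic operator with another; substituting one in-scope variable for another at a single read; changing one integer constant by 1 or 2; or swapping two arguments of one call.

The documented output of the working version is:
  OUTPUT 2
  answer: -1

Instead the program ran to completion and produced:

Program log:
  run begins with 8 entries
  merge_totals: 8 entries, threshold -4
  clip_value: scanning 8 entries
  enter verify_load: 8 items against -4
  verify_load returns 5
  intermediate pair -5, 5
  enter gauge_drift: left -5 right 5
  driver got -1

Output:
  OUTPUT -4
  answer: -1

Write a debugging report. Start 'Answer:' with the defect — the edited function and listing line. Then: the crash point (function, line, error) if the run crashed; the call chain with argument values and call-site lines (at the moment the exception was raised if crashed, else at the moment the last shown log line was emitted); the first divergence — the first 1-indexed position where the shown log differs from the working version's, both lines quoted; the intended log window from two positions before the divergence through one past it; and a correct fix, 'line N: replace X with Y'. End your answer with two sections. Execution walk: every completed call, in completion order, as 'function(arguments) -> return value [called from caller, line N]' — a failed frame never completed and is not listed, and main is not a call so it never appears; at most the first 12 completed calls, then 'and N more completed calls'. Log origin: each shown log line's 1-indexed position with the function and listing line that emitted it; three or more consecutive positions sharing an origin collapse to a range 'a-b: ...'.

Answer: the defect is in main at line 38.
Key fact: Log streams are identical — the defect surfaces only in the printed output.
Call chain: main.
First divergence: none (the log streams are identical).
Execution walk:
  clip_value([-4, 6, -5, -4, -2, 4, 11, 0]) -> -5  [called from merge_totals, line 26]
  verify_load([-4, 6, -5, -4, -2, 4, 11, 0], -4) -> 5  [called from merge_totals, line 27]
  gauge_drift(-5, 5) -> -1  [called from merge_totals, line 29]
  merge_totals([-4, 6, -5, -4, -2, 4, 11, 0], -4) -> -1  [called from main, line 35]
Origin of each log line:
  1: from main, line 34
  2: from merge_totals, line 25
  3: from clip_value, line 2
  4: from verify_load, line 10
  5: from verify_load, line 15
  6: from merge_totals, line 28
  7: from gauge_drift, line 19
  8: from main, line 36
A correct fix: line 38: replace `count` with `width`.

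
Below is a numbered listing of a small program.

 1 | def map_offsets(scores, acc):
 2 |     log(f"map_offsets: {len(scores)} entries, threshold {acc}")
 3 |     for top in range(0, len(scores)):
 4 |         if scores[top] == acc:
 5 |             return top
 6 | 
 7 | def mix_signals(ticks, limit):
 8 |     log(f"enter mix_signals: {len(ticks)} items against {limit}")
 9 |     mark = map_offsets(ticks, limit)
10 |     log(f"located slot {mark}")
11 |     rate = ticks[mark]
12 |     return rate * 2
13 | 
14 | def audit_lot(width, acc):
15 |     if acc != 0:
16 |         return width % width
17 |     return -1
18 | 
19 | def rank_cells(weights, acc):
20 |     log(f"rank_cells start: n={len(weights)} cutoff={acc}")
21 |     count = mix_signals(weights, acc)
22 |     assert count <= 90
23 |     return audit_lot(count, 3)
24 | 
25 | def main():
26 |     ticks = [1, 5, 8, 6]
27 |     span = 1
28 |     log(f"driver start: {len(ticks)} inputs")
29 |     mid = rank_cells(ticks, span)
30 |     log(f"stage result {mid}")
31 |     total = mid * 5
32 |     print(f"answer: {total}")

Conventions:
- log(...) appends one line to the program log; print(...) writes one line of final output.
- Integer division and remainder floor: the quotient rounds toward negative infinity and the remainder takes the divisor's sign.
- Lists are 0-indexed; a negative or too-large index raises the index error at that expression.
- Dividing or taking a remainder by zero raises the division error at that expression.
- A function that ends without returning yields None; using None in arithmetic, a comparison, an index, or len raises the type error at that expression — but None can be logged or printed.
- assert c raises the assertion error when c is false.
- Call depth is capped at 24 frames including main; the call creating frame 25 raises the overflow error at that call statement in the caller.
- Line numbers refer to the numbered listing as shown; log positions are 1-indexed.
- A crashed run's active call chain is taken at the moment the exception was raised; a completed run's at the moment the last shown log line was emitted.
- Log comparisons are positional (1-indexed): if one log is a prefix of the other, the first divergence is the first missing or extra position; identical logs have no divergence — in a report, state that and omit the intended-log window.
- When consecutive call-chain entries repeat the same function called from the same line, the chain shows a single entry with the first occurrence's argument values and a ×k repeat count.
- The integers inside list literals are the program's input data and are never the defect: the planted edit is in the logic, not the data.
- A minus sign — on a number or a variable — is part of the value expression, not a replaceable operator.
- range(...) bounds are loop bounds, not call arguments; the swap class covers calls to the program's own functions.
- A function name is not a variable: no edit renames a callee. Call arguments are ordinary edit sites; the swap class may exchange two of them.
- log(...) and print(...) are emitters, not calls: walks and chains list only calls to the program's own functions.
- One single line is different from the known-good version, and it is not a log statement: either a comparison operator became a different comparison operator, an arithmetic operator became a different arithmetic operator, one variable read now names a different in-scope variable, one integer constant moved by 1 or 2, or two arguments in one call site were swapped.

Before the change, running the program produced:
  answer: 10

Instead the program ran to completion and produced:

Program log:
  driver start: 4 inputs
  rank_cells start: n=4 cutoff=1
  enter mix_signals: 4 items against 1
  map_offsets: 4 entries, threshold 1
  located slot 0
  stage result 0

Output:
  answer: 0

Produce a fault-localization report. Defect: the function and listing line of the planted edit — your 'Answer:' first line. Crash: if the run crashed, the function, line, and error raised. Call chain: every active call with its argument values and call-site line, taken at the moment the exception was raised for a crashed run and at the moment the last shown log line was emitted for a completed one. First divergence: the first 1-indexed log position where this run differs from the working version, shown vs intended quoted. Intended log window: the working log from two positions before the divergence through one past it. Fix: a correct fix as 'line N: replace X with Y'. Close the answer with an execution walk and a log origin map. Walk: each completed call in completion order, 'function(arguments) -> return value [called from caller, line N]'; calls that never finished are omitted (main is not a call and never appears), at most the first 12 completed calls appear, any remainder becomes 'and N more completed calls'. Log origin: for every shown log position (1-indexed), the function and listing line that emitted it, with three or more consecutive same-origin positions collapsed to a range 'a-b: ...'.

Answer: the defect is in audit_lot at line 16.
Key observation: Everything matches until log position 6, which reads 'stage result 0' in place of 'stage result 2'.
Call chain: main.
First divergence: position 6 — the shown line 'stage result 0' should read 'stage result 2'.
Intended log window:
  4: map_offsets: 4 entries, threshold 1
  5: located slot 0
  6: stage result 2
Execution walk:
  map_offsets([1, 5, 8, 6], 1) -> 0  [called from mix_signals, line 9]
  mix_signals([1, 5, 8, 6], 1) -> 2  [called from rank_cells, line 21]
  audit_lot(2, 3) -> 0  [called from rank_cells, line 23]
  rank_cells([1, 5, 8, 6], 1) -> 0  [called from main, line 29]
Log origins:
  1: logged in main at line 28
  2: logged in rank_cells at line 20
  3: logged in mix_signals at line 8
  4: logged in map_offsets at line 2
  5: logged in mix_signals at line 10
  6: logged in main at line 30
A correct fix: line 16: replace `width % width` with `width % acc`.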